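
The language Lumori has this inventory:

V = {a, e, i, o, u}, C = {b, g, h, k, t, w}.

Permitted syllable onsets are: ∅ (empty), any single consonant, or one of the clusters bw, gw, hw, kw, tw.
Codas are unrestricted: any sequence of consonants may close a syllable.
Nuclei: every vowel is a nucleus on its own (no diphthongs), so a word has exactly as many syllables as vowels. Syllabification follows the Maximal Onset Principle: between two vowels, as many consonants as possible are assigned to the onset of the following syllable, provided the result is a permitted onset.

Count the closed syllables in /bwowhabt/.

2

Nuclei (vowels): o, a → 2 syllables.
σ1/σ2 boundary: /wh/ — longest licit onset from the right is /h/, leaving /w/ as coda.
Putting it together: bwow.habt.
Classifying each syllable: /bwow/ (closed), /habt/ (closed).
Closed syllables: 2.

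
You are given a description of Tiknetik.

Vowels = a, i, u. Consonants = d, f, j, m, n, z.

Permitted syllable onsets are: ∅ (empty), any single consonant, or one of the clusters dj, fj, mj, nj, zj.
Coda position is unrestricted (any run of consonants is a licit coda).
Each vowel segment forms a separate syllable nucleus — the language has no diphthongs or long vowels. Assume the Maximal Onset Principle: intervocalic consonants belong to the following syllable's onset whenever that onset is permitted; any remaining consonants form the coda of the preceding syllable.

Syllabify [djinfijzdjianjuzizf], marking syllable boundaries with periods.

Nuclei (vowels): i, i, i, a, u, i → 6 syllables.
/i…i/ gap (V1→V2): cluster /nf/ — the longest permitted-onset suffix is /f/; onset = /f/, preceding coda = /n/.
/i…i/ gap (V2→V3): /jzdj/; trying suffixes from longest down, /dj/ is the first permitted one, so coda /jz/ | onset /dj/.
/i…a/ gap (V3→V4): nothing intervenes; syllable break is V.V.
/a…u/ gap (V4→V5): cluster /nj/ — /nj/ is itself a permitted onset, so the whole cluster goes right; preceding coda = ∅.
/u…i/ gap (V5→V6): /z/ is a single consonant, so it becomes the next onset.

djin.fijz.dji.a.nju.zizf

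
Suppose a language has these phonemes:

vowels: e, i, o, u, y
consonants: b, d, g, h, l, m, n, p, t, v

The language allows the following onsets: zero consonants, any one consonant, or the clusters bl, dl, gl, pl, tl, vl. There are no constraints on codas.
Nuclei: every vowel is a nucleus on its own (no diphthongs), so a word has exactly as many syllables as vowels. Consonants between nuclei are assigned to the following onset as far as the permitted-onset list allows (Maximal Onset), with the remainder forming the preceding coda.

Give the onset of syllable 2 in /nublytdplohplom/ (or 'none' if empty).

Nuclei (vowels): u, y, o, o → 4 syllables.
/u…y/ gap (V1→V2): /bl/ — entire cluster is a permitted onset → onset /bl/, coda ∅.
/y…o/ gap (V2→V3): /tdpl/ — longest licit onset from the right is /pl/, leaving /td/ as coda.
/o…o/ gap (V3→V4): cluster /hpl/ — the longest permitted-onset suffix is /pl/; onset = /pl/, preceding coda = /h/.
So the parse is nu.blytd.ploh.plom.
Syllable 2 is /blytd/: onset /bl/, nucleus /y/, coda /td/.

bl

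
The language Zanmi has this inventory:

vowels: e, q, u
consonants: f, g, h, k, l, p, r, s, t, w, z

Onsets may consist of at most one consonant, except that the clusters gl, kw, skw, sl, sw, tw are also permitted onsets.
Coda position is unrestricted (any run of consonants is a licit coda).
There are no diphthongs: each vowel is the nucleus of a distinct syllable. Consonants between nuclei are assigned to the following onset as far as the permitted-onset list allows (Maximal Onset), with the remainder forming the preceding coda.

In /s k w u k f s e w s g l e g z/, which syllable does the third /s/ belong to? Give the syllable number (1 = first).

2

Nuclei (vowels): u, e, e → 3 syllables.
Between /u/ (V1) and /e/ (V2): cluster /kfs/ — the longest permitted-onset suffix is /s/; onset = /s/, preceding coda = /kf/.
Between /e/ (V2) and /e/ (V3): /wsgl/ splits as /ws/ + /gl/ (/gl/ is the longest suffix that is a licit onset).
Syllabification: skwukf.sews.glegz.
The third /s/ is in the coda of syllable 2 (/sews/).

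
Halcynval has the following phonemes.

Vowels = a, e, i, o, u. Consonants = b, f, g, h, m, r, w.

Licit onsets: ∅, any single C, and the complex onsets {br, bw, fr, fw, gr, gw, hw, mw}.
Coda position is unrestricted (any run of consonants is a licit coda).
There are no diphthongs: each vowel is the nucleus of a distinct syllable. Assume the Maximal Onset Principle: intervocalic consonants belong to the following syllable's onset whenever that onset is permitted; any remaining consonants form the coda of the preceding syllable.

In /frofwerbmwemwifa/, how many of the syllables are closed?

The vowels are o, e, e, i, a — 5 nuclei, so 5 syllables.
Between /o/ (V1) and /e/ (V2): /fw/ — entire cluster is a permitted onset → onset /fw/, coda ∅.
Between /e/ (V2) and /e/ (V3): /rbmw/ — longest licit onset from the right is /mw/, leaving /rb/ as coda.
Between /e/ (V3) and /i/ (V4): cluster /mw/ — /mw/ is itself a permitted onset, so the whole cluster goes right; preceding coda = ∅.
Between /i/ (V4) and /a/ (V5): /f/ is a single consonant, so it becomes the next onset.
Syllabification: fro.fwerb.mwe.mwi.fa.
Classifying each syllable: /fro/ (open), /fwerb/ (closed), /mwe/ (open), /mwi/ (open), /fa/ (open).
Closed syllables: 1.

1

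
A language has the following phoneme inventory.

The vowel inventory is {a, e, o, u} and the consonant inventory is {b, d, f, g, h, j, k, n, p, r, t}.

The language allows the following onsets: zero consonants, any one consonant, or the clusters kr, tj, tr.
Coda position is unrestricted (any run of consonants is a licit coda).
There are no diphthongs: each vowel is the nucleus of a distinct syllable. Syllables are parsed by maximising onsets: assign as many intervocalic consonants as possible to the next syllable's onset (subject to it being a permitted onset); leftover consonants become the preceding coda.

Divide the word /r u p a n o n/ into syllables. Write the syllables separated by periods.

Vowels present: u, a, o; each is a nucleus, giving 3 syllables.
V1 /u/ – V2 /a/: /p/ is a single consonant, so it becomes the next onset.
V2 /a/ – V3 /o/: /n/ is a single consonant, so it becomes the next onset.

ru.pa.non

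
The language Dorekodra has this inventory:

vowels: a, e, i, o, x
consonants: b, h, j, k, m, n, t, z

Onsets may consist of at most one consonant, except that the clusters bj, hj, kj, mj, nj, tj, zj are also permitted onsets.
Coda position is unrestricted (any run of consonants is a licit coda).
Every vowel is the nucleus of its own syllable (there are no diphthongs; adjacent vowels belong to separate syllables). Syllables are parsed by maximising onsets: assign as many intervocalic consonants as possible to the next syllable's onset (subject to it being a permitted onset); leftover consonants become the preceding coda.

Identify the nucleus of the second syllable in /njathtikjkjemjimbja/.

i

The vowels are a, i, e, i, a — 5 nuclei, so 5 syllables.
The second nucleus (vowel 2 from the left) is /i/.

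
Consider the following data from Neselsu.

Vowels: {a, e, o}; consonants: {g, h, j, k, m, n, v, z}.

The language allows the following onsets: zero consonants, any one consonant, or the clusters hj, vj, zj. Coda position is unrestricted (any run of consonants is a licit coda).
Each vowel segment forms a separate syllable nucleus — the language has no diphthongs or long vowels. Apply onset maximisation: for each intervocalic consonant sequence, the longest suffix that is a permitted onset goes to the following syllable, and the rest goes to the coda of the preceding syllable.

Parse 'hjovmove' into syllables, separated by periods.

Nuclei (vowels): o, o, e → 3 syllables.
/o…o/ gap (V1→V2): /vm/ splits as /v/ + /m/ (/m/ is the longest suffix that is a licit onset).
/o…e/ gap (V2→V3): /v/ → onset of the next syllable (single consonants are always licit onsets).

hjov.mo.ve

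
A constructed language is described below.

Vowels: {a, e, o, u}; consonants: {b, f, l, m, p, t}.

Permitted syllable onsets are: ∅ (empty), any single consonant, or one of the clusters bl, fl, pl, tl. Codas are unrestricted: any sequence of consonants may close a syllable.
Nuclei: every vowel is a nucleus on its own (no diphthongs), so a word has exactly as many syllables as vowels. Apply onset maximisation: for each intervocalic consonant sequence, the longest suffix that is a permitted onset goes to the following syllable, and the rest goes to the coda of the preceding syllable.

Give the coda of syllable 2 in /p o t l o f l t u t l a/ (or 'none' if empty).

The vowels are o, o, u, a — 4 nuclei, so 4 syllables.
/o…o/ gap (V1→V2): /tl/ — entire cluster is a permitted onset → onset /tl/, coda ∅.
/o…u/ gap (V2→V3): /flt/; trying suffixes from longest down, /t/ is the first permitted one, so coda /fl/ | onset /t/.
/u…a/ gap (V3→V4): cluster /tl/ — /tl/ is itself a permitted onset, so the whole cluster goes right; preceding coda = ∅.
Syllabification: po.tlofl.tu.tla.
Syllable 2 is /tlofl/: onset /tl/, nucleus /o/, coda /fl/.

fl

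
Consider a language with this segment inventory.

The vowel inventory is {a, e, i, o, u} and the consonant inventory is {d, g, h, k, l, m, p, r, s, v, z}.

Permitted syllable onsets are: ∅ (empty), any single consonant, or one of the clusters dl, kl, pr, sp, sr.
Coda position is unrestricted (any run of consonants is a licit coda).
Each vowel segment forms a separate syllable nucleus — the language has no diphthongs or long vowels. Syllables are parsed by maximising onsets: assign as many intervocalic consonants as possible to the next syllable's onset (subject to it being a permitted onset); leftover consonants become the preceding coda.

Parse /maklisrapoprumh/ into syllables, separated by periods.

ma.kli.sra.po.prumh

Nuclei (vowels): a, i, a, o, u → 5 syllables.
V1 /a/ – V2 /i/: /kl/ — entire cluster is a permitted onset → onset /kl/, coda ∅.
V2 /i/ – V3 /a/: cluster /sr/ — /sr/ is itself a permitted onset, so the whole cluster goes right; preceding coda = ∅.
V3 /a/ – V4 /o/: /p/ is a single consonant, so it becomes the next onset.
V4 /o/ – V5 /u/: /pr/ — entire cluster is a permitted onset → onset /pr/, coda ∅.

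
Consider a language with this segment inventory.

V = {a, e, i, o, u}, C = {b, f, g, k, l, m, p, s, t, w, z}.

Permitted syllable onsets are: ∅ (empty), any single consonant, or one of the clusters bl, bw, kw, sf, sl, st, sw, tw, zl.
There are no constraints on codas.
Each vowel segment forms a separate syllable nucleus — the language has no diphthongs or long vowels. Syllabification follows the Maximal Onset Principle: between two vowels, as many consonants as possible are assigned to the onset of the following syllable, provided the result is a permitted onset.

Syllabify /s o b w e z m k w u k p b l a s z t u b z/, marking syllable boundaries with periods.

Vowels present: o, e, u, a, u; each is a nucleus, giving 5 syllables.
Between /o/ (V1) and /e/ (V2): /bw/ — entire cluster is a permitted onset → onset /bw/, coda ∅.
Between /e/ (V2) and /u/ (V3): /zmkw/ — longest licit onset from the right is /kw/, leaving /zm/ as coda.
Between /u/ (V3) and /a/ (V4): /kpbl/ splits as /kp/ + /bl/ (/bl/ is the longest suffix that is a licit onset).
Between /a/ (V4) and /u/ (V5): /szt/; trying suffixes from longest down, /t/ is the first permitted one, so coda /sz/ | onset /t/.

so.bwezm.kwukp.blasz.tubz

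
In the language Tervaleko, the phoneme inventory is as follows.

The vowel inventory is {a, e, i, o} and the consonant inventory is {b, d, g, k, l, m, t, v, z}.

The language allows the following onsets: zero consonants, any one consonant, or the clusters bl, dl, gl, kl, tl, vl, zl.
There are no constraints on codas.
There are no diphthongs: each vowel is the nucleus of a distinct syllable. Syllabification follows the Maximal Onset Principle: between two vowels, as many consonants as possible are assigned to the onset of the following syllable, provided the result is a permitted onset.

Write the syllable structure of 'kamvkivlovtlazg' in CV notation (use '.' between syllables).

CVCC.CV.CCVC.CCVCC

Vowels present: a, i, o, a; each is a nucleus, giving 4 syllables.
Between /a/ (V1) and /i/ (V2): /mvk/ — longest licit onset from the right is /k/, leaving /mv/ as coda.
Between /i/ (V2) and /o/ (V3): /vl/ is a licit onset in full, so it all attaches to the next syllable.
Between /o/ (V3) and /a/ (V4): /vtl/ splits as /v/ + /tl/ (/tl/ is the longest suffix that is a licit onset).
Syllabification: kamv.ki.vlov.tlazg.
Mapping each syllable to C/V: /kamv/ → CVCC, /ki/ → CV, /vlov/ → CCVC, /tlazg/ → CCVCC.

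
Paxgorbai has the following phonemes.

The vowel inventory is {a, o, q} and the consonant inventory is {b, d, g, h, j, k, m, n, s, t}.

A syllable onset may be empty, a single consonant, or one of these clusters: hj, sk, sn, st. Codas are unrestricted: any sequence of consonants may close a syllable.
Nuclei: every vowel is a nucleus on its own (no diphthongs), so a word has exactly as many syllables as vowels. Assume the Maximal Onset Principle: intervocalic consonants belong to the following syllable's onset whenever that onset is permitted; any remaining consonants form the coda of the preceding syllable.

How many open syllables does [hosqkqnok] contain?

Nuclei (vowels): o, q, q, o → 4 syllables.
σ1/σ2 boundary: /s/ is a single consonant, so it becomes the next onset.
σ2/σ3 boundary: just /k/ — single C goes to the following onset.
σ3/σ4 boundary: /n/ is a single consonant, so it becomes the next onset.
Syllabification: ho.sq.kq.nok.
Classifying each syllable: /ho/ (open), /sq/ (open), /kq/ (open), /nok/ (closed).
Open syllables: 3.

3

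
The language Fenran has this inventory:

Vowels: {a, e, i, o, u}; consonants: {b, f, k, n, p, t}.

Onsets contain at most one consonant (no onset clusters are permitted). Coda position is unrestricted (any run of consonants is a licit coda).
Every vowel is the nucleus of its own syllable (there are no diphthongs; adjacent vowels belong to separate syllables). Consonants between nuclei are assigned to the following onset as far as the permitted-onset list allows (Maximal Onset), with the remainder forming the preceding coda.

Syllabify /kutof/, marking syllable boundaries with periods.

Nuclei (vowels): u, o → 2 syllables.
Between /u/ (V1) and /o/ (V2): /t/ is a single consonant, so it becomes the next onset.

ku.tof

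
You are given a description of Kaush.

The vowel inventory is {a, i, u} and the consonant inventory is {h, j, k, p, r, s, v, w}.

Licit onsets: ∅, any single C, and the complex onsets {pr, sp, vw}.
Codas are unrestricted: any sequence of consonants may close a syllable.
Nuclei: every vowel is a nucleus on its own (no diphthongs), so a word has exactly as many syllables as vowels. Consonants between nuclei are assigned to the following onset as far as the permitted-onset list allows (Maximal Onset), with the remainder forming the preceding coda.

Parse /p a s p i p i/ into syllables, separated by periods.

pa.spi.pi

The vowels are a, i, i — 3 nuclei, so 3 syllables.
σ1/σ2 boundary: cluster /sp/ — /sp/ is itself a permitted onset, so the whole cluster goes right; preceding coda = ∅.
σ2/σ3 boundary: /p/ is a single consonant, so it becomes the next onset.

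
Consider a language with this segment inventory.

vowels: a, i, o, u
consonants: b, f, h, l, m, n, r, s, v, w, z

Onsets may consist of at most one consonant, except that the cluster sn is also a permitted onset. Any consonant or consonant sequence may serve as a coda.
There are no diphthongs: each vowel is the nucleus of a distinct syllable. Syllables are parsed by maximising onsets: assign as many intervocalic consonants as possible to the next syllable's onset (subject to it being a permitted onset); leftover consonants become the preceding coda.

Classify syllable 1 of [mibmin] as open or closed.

closed

The vowels are i, i — 2 nuclei, so 2 syllables.
Between /i/ (V1) and /i/ (V2): /bm/ splits as /b/ + /m/ (/m/ is the longest suffix that is a licit onset).
Result: mib.min.
Syllable 1 is /mib/ with coda /b/, so it is closed.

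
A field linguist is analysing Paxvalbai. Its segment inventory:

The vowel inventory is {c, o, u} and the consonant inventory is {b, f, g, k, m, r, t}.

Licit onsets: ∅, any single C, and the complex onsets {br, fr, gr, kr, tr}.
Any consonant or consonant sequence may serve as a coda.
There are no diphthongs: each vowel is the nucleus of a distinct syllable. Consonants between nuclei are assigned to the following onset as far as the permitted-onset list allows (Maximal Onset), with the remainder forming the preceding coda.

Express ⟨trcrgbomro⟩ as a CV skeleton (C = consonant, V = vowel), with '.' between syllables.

Vowels present: c, o, o; each is a nucleus, giving 3 syllables.
Between /c/ (V1) and /o/ (V2): /rgb/; trying suffixes from longest down, /b/ is the first permitted one, so coda /rg/ | onset /b/.
Between /o/ (V2) and /o/ (V3): /mr/ splits as /m/ + /r/ (/r/ is the longest suffix that is a licit onset).
Putting it together: trcrg.bom.ro.
Mapping each syllable to C/V: /trcrg/ → CCVCC, /bom/ → CVC, /ro/ → CV.

CCVCC.CVC.CV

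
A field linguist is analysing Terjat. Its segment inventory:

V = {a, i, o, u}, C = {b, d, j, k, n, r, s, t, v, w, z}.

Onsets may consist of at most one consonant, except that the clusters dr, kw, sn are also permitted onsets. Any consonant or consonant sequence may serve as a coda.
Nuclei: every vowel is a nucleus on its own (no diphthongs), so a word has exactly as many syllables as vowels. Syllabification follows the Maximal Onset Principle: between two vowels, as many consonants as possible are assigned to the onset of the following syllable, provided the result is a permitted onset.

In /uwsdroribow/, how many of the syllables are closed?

2

Nuclei (vowels): u, o, i, o → 4 syllables.
/u…o/ gap (V1→V2): cluster /wsdr/ — the longest permitted-onset suffix is /dr/; onset = /dr/, preceding coda = /ws/.
/o…i/ gap (V2→V3): /r/ is a single consonant, so it becomes the next onset.
/i…o/ gap (V3→V4): /b/ → onset of the next syllable (single consonants are always licit onsets).
Result: uws.dro.ri.bow.
Classifying each syllable: /uws/ (closed), /dro/ (open), /ri/ (open), /bow/ (closed).
Closed syllables: 2.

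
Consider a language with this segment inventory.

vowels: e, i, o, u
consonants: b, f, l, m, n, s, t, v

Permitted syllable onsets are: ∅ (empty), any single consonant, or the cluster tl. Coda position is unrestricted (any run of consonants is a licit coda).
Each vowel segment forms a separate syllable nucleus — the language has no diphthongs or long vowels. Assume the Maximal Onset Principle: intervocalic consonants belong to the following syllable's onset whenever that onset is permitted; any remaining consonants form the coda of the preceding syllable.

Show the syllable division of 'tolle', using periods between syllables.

tol.le

Nuclei (vowels): o, e → 2 syllables.
σ1/σ2 boundary: /ll/; trying suffixes from longest down, /l/ is the first permitted one, so coda /l/ | onset /l/.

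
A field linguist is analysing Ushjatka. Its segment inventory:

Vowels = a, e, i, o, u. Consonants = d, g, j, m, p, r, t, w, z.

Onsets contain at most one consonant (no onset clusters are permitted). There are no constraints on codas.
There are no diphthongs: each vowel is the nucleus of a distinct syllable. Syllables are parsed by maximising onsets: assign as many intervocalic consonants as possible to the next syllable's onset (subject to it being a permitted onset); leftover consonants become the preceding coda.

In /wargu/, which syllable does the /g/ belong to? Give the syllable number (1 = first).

Vowels present: a, u; each is a nucleus, giving 2 syllables.
V1 /a/ – V2 /u/: /rg/ splits as /r/ + /g/ (/g/ is the longest suffix that is a licit onset).
Result: war.gu.
The /g/ is in the onset of syllable 2 (/gu/).

2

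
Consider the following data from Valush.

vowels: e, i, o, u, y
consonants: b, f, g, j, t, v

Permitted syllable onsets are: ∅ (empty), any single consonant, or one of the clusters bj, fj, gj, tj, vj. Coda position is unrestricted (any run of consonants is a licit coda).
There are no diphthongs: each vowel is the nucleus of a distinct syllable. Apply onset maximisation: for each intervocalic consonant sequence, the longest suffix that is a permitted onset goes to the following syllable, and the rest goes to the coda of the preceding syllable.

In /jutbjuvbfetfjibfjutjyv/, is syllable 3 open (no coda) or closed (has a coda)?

closed

Vowels present: u, u, e, i, u, y; each is a nucleus, giving 6 syllables.
V1 /u/ – V2 /u/: /tbj/ — longest licit onset from the right is /bj/, leaving /t/ as coda.
V2 /u/ – V3 /e/: /vbf/; trying suffixes from longest down, /f/ is the first permitted one, so coda /vb/ | onset /f/.
V3 /e/ – V4 /i/: /tfj/; trying suffixes from longest down, /fj/ is the first permitted one, so coda /t/ | onset /fj/.
V4 /i/ – V5 /u/: /bfj/; trying suffixes from longest down, /fj/ is the first permitted one, so coda /b/ | onset /fj/.
V5 /u/ – V6 /y/: /tj/ — entire cluster is a permitted onset → onset /tj/, coda ∅.
Syllabification: jut.bjuvb.fet.fjib.fju.tjyv.
Syllable 3 is /fet/ with coda /t/, so it is closed.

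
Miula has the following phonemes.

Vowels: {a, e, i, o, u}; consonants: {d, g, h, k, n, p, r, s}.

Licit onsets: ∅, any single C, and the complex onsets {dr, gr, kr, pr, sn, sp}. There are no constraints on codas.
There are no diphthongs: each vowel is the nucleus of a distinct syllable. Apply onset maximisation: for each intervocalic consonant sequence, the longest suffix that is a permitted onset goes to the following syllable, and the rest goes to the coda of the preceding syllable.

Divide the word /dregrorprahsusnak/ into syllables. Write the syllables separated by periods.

Vowels present: e, o, a, u, a; each is a nucleus, giving 5 syllables.
σ1/σ2 boundary: cluster /gr/ — /gr/ is itself a permitted onset, so the whole cluster goes right; preceding coda = ∅.
σ2/σ3 boundary: /rpr/; trying suffixes from longest down, /pr/ is the first permitted one, so coda /r/ | onset /pr/.
σ3/σ4 boundary: /hs/; trying suffixes from longest down, /s/ is the first permitted one, so coda /h/ | onset /s/.
σ4/σ5 boundary: cluster /sn/ — /sn/ is itself a permitted onset, so the whole cluster goes right; preceding coda = ∅.

dre.gror.prah.su.snak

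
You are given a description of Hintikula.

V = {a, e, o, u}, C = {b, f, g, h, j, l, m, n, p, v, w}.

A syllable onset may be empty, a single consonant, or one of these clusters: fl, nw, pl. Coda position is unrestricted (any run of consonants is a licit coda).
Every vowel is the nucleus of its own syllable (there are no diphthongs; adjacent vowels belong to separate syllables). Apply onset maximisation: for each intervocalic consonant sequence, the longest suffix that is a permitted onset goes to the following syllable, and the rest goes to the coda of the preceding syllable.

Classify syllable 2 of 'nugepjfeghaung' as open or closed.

closed

The vowels are u, e, e, a, u — 5 nuclei, so 5 syllables.
/u…e/ gap (V1→V2): /g/ → onset of the next syllable (single consonants are always licit onsets).
/e…e/ gap (V2→V3): /pjf/; trying suffixes from longest down, /f/ is the first permitted one, so coda /pj/ | onset /f/.
/e…a/ gap (V3→V4): /gh/ — longest licit onset from the right is /h/, leaving /g/ as coda.
/a…u/ gap (V4→V5): no consonants, so the boundary falls immediately after /a/.
Result: nu.gepj.feg.ha.ung.
Syllable 2 is /gepj/ with coda /pj/, so it is closed.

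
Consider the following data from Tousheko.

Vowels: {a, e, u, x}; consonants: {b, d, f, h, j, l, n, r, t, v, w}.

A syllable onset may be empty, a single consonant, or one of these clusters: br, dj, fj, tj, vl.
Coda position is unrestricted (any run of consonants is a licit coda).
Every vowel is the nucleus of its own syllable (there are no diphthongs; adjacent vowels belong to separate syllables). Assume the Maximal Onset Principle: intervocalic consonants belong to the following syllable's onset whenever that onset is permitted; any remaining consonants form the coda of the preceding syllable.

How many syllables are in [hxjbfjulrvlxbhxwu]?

5

Vowels present: x, u, x, x, u; each is a nucleus, giving 5 syllables.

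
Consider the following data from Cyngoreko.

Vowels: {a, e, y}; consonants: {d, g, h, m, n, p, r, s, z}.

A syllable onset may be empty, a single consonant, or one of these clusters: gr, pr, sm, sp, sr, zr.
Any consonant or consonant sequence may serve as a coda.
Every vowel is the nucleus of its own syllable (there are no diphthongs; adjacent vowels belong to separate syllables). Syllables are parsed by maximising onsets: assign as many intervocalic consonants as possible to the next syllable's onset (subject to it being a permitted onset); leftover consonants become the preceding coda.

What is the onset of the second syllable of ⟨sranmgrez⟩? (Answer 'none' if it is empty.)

Vowels present: a, e; each is a nucleus, giving 2 syllables.
Between /a/ (V1) and /e/ (V2): /nmgr/ splits as /nm/ + /gr/ (/gr/ is the longest suffix that is a licit onset).
Result: sranm.grez.
Syllable 2 is /grez/: onset /gr/, nucleus /e/, coda /z/.

gr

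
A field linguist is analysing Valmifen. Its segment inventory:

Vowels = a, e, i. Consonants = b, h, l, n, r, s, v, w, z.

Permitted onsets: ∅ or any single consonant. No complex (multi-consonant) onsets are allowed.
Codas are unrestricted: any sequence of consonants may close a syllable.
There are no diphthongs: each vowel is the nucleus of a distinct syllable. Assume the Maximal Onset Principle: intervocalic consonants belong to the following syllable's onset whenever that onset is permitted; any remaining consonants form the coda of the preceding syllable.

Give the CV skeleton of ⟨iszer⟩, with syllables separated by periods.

Nuclei (vowels): i, e → 2 syllables.
Between /i/ (V1) and /e/ (V2): cluster /sz/ — the longest permitted-onset suffix is /z/; onset = /z/, preceding coda = /s/.
Result: is.zer.
Mapping each syllable to C/V: /is/ → VC, /zer/ → CVC.

VC.CVC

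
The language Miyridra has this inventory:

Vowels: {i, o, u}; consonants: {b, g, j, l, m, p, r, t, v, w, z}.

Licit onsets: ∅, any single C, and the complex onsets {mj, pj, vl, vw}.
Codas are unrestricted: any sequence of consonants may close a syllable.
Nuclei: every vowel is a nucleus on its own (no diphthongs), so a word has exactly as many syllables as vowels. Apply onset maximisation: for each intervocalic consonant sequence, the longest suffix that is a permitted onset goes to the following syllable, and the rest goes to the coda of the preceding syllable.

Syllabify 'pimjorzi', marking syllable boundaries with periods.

The vowels are i, o, i — 3 nuclei, so 3 syllables.
V1 /i/ – V2 /o/: /mj/ is a licit onset in full, so it all attaches to the next syllable.
V2 /o/ – V3 /i/: cluster /rz/ — the longest permitted-onset suffix is /z/; onset = /z/, preceding coda = /r/.

pi.mjor.zi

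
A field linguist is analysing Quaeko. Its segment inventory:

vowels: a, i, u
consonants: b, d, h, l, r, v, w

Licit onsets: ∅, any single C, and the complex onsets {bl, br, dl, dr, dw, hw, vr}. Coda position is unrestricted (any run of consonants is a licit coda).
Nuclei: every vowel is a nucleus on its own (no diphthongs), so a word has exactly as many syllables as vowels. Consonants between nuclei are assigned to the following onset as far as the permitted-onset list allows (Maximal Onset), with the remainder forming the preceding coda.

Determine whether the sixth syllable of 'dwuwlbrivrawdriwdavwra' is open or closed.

Vowels present: u, i, a, i, a, a; each is a nucleus, giving 6 syllables.
σ1/σ2 boundary: /wlbr/ — longest licit onset from the right is /br/, leaving /wl/ as coda.
σ2/σ3 boundary: cluster /vr/ — /vr/ is itself a permitted onset, so the whole cluster goes right; preceding coda = ∅.
σ3/σ4 boundary: /wdr/; trying suffixes from longest down, /dr/ is the first permitted one, so coda /w/ | onset /dr/.
σ4/σ5 boundary: cluster /wd/ — the longest permitted-onset suffix is /d/; onset = /d/, preceding coda = /w/.
σ5/σ6 boundary: cluster /vwr/ — the longest permitted-onset suffix is /r/; onset = /r/, preceding coda = /vw/.
So the parse is dwuwl.bri.vraw.driw.davw.ra.
Syllable 6 is /ra/; it ends in its nucleus with no coda, so it is open.

open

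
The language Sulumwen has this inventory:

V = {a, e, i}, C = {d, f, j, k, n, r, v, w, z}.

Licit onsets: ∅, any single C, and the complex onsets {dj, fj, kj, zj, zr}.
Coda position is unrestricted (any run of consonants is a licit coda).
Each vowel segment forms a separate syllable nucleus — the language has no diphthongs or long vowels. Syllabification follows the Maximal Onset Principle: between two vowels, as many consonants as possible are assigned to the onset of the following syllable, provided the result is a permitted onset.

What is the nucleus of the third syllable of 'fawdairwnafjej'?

i

The vowels are a, a, i, a, e — 5 nuclei, so 5 syllables.
The third nucleus (vowel 3 from the left) is /i/.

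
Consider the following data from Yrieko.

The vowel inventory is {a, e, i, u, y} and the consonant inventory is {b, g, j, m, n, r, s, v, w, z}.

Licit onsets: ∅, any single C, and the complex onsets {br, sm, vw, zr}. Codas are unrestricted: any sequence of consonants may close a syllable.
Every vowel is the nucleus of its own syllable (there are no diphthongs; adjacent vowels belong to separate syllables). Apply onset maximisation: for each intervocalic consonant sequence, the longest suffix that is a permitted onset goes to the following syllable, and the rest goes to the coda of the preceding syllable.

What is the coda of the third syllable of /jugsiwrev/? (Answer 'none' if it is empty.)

The vowels are u, i, e — 3 nuclei, so 3 syllables.
Between /u/ (V1) and /i/ (V2): cluster /gs/ — the longest permitted-onset suffix is /s/; onset = /s/, preceding coda = /g/.
Between /i/ (V2) and /e/ (V3): /wr/ splits as /w/ + /r/ (/r/ is the longest suffix that is a licit onset).
Syllabification: jug.siw.rev.
Syllable 3 is /rev/: onset /r/, nucleus /e/, coda /v/.

v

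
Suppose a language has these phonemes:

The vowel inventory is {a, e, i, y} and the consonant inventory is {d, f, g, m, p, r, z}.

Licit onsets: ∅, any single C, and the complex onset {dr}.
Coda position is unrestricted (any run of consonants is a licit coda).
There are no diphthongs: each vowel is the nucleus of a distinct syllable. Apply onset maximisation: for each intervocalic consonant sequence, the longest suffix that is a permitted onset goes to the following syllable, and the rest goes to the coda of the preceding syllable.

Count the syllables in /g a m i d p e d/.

3

Vowels present: a, i, e; each is a nucleus, giving 3 syllables.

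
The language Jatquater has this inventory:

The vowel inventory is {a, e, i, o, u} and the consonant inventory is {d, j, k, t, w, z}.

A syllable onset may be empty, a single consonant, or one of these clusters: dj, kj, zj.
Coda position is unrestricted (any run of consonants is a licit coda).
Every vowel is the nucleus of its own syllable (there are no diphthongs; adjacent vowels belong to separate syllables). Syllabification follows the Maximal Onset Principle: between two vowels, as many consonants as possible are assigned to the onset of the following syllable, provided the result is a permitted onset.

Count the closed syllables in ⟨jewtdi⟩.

Nuclei (vowels): e, i → 2 syllables.
/e…i/ gap (V1→V2): cluster /wtd/ — the longest permitted-onset suffix is /d/; onset = /d/, preceding coda = /wt/.
So the parse is jewt.di.
Classifying each syllable: /jewt/ (closed), /di/ (open).
Closed syllables: 1.

1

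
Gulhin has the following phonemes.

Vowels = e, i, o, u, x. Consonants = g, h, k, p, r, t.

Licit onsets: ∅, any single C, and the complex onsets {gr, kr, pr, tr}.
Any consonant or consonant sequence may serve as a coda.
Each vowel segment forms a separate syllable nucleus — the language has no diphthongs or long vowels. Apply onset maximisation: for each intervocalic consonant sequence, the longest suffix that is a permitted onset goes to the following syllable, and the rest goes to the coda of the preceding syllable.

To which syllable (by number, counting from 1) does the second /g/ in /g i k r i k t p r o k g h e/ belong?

The vowels are i, i, o, e — 4 nuclei, so 4 syllables.
V1 /i/ – V2 /i/: /kr/ — entire cluster is a permitted onset → onset /kr/, coda ∅.
V2 /i/ – V3 /o/: cluster /ktpr/ — the longest permitted-onset suffix is /pr/; onset = /pr/, preceding coda = /kt/.
V3 /o/ – V4 /e/: /kgh/; trying suffixes from longest down, /h/ is the first permitted one, so coda /kg/ | onset /h/.
So the parse is gi.krikt.prokg.he.
The second /g/ is in the coda of syllable 3 (/prokg/).

3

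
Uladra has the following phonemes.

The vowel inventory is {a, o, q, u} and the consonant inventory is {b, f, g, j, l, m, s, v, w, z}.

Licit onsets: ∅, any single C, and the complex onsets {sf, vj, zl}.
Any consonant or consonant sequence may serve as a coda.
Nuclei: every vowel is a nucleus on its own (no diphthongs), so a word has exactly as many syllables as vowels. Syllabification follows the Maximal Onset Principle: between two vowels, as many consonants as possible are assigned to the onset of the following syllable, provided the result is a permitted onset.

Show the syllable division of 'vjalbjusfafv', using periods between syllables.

vjalb.ju.sfafv

The vowels are a, u, a — 3 nuclei, so 3 syllables.
V1 /a/ – V2 /u/: /lbj/ splits as /lb/ + /j/ (/j/ is the longest suffix that is a licit onset).
V2 /u/ – V3 /a/: cluster /sf/ — /sf/ is itself a permitted onset, so the whole cluster goes right; preceding coda = ∅.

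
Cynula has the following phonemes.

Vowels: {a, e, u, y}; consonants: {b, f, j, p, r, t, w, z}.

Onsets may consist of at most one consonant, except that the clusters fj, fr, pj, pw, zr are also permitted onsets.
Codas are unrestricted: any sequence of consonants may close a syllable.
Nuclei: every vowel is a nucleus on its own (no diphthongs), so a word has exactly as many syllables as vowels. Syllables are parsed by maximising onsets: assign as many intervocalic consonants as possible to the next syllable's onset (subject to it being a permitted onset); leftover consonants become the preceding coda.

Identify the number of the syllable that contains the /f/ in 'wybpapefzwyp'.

Nuclei (vowels): y, a, e, y → 4 syllables.
σ1/σ2 boundary: cluster /bp/ — the longest permitted-onset suffix is /p/; onset = /p/, preceding coda = /b/.
σ2/σ3 boundary: /p/ → onset of the next syllable (single consonants are always licit onsets).
σ3/σ4 boundary: /fzw/; trying suffixes from longest down, /w/ is the first permitted one, so coda /fz/ | onset /w/.
Syllabification: wyb.pa.pefz.wyp.
The /f/ is in the coda of syllable 3 (/pefz/).

3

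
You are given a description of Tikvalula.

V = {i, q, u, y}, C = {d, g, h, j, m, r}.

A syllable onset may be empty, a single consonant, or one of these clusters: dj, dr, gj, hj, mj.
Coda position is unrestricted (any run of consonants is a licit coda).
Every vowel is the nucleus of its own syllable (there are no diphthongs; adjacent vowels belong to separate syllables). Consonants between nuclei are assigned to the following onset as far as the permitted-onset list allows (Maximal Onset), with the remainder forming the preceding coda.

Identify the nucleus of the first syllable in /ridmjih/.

i

Nuclei (vowels): i, i → 2 syllables.
The first nucleus (vowel 1 from the left) is /i/.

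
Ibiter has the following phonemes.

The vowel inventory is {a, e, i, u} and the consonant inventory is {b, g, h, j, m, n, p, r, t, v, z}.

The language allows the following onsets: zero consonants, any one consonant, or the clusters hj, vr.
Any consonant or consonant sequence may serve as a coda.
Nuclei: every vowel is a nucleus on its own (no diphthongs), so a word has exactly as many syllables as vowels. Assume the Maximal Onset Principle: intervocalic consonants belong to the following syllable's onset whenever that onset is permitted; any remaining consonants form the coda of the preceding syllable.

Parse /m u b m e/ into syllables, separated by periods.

Nuclei (vowels): u, e → 2 syllables.
σ1/σ2 boundary: /bm/ — longest licit onset from the right is /m/, leaving /b/ as coda.

mub.me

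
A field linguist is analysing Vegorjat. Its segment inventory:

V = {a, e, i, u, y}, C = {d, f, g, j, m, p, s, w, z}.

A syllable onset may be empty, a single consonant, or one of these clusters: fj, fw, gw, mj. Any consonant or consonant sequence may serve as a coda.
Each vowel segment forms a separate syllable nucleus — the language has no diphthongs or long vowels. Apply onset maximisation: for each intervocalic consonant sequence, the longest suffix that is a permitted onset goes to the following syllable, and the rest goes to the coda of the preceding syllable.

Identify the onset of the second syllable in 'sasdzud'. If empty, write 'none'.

Nuclei (vowels): a, u → 2 syllables.
σ1/σ2 boundary: /sdz/ — longest licit onset from the right is /z/, leaving /sd/ as coda.
Result: sasd.zud.
Syllable 2 is /zud/: onset /z/, nucleus /u/, coda /d/.

z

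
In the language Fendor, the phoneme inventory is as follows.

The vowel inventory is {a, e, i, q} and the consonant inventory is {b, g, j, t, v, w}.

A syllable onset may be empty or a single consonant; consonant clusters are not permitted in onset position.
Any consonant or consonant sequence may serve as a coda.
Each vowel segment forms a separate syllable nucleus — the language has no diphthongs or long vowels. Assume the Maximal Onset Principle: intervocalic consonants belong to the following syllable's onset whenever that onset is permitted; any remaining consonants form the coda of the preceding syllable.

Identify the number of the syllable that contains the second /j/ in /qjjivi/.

2

Vowels present: q, i, i; each is a nucleus, giving 3 syllables.
V1 /q/ – V2 /i/: /jj/; trying suffixes from longest down, /j/ is the first permitted one, so coda /j/ | onset /j/.
V2 /i/ – V3 /i/: just /v/ — single C goes to the following onset.
Putting it together: qj.ji.vi.
The second /j/ is in the onset of syllable 2 (/ji/).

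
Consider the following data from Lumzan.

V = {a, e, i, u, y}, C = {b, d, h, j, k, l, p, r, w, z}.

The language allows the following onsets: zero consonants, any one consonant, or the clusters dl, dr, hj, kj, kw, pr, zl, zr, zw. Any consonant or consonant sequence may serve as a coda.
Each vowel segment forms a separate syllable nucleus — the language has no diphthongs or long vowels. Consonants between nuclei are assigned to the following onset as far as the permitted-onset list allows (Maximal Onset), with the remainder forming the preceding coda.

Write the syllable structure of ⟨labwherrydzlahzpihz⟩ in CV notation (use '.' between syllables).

CVCC.CVC.CVC.CCVCC.CVCC

The vowels are a, e, y, a, i — 5 nuclei, so 5 syllables.
Between /a/ (V1) and /e/ (V2): /bwh/; trying suffixes from longest down, /h/ is the first permitted one, so coda /bw/ | onset /h/.
Between /e/ (V2) and /y/ (V3): cluster /rr/ — the longest permitted-onset suffix is /r/; onset = /r/, preceding coda = /r/.
Between /y/ (V3) and /a/ (V4): /dzl/ — longest licit onset from the right is /zl/, leaving /d/ as coda.
Between /a/ (V4) and /i/ (V5): cluster /hzp/ — the longest permitted-onset suffix is /p/; onset = /p/, preceding coda = /hz/.
Result: labw.her.ryd.zlahz.pihz.
Mapping each syllable to C/V: /labw/ → CVCC, /her/ → CVC, /ryd/ → CVC, /zlahz/ → CCVCC, /pihz/ → CVCC.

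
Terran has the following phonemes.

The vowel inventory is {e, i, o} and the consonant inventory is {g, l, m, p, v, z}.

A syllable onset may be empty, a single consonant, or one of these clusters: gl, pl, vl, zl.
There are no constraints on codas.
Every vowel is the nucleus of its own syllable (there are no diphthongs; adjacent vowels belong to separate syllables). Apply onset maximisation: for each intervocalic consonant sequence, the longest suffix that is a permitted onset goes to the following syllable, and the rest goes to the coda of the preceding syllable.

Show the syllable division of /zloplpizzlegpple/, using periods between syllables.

zlopl.piz.zlegp.ple

The vowels are o, i, e, e — 4 nuclei, so 4 syllables.
σ1/σ2 boundary: cluster /plp/ — the longest permitted-onset suffix is /p/; onset = /p/, preceding coda = /pl/.
σ2/σ3 boundary: /zzl/ — longest licit onset from the right is /zl/, leaving /z/ as coda.
σ3/σ4 boundary: /gppl/; trying suffixes from longest down, /pl/ is the first permitted one, so coda /gp/ | onset /pl/.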